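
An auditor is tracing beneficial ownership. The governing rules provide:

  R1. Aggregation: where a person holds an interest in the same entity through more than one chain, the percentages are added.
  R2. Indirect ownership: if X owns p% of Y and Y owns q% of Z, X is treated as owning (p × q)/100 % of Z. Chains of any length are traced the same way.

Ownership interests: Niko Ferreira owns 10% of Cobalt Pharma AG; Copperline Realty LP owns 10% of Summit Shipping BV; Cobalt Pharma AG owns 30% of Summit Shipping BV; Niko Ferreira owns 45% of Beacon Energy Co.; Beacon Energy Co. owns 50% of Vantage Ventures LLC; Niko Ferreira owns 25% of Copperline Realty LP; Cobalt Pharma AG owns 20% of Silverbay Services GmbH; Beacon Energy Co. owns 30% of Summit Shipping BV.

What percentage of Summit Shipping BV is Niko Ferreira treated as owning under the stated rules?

19%

Chain via Cobalt Pharma AG (R2): 10% × 30% = 3% of Summit Shipping BV.
Chain via Copperline Realty LP (R2): 25% × 10% = 2.5% of Summit Shipping BV.
Chain via Beacon Energy Co. (R2): 45% × 30% = 13.5% of Summit Shipping BV.
Aggregating (R1): 3% + 2.5% + 13.5% = 19%.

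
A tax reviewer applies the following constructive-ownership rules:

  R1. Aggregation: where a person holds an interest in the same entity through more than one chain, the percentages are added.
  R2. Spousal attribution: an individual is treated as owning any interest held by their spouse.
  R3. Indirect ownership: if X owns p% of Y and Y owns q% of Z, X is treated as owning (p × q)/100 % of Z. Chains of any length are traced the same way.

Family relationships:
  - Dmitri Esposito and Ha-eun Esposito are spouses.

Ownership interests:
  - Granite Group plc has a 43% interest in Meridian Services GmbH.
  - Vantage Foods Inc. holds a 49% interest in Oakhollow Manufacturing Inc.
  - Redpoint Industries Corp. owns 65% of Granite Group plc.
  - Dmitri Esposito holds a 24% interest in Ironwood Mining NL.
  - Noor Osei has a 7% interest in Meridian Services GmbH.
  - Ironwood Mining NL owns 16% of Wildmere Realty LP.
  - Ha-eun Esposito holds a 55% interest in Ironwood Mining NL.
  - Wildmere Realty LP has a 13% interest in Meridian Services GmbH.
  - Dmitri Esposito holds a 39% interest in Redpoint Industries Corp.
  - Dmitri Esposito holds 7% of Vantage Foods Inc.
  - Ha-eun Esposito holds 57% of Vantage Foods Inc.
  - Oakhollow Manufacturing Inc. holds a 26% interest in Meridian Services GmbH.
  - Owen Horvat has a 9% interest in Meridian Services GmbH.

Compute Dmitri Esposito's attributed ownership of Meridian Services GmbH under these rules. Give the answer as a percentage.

20.6973%

By spousal attribution (R2), Dmitri Esposito is treated as also owning Ha-eun Esposito's interest in Ironwood Mining NL, giving 24% + 55% = 79%.
By spousal attribution (R2), Dmitri Esposito is treated as also owning Ha-eun Esposito's interest in Vantage Foods Inc, giving 7% + 57% = 64%.
Chain via Ironwood Mining NL → Wildmere Realty LP (R3): 79% × 16% × 13% = 1.6432% of Meridian Services GmbH.
Chain via Vantage Foods Inc. → Oakhollow Manufacturing Inc. (R3): 64% × 49% × 26% = 8.1536% of Meridian Services GmbH.
Chain via Redpoint Industries Corp. → Granite Group plc (R3): 39% × 65% × 43% = 10.9005% of Meridian Services GmbH.
Aggregating (R1): 1.6432% + 8.1536% + 10.9005% = 20.6973%.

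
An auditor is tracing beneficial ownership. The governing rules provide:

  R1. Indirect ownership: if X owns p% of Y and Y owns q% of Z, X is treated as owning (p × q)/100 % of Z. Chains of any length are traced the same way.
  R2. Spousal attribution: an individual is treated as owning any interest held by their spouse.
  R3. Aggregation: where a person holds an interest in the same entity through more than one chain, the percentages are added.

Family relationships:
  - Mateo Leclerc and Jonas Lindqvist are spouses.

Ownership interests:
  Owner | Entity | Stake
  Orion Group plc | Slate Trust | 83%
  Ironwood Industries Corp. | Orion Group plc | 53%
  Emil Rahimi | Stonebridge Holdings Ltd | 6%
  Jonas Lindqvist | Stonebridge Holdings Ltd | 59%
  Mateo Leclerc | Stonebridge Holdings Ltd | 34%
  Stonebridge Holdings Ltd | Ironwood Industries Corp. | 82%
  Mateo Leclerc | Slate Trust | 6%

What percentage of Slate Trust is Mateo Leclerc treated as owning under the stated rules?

39.546774%

By spousal attribution (R2), Mateo Leclerc is treated as also owning Jonas Lindqvist's interest in Stonebridge Holdings Ltd, giving 34% + 59% = 93%.
Chain via Stonebridge Holdings Ltd → Ironwood Industries Corp. → Orion Group plc (R1): 93% × 82% × 53% × 83% = 33.546774% of Slate Trust.
Direct interest in Slate Trust: 6%.
Aggregating (R3): 33.546774% + 6% = 39.546774%.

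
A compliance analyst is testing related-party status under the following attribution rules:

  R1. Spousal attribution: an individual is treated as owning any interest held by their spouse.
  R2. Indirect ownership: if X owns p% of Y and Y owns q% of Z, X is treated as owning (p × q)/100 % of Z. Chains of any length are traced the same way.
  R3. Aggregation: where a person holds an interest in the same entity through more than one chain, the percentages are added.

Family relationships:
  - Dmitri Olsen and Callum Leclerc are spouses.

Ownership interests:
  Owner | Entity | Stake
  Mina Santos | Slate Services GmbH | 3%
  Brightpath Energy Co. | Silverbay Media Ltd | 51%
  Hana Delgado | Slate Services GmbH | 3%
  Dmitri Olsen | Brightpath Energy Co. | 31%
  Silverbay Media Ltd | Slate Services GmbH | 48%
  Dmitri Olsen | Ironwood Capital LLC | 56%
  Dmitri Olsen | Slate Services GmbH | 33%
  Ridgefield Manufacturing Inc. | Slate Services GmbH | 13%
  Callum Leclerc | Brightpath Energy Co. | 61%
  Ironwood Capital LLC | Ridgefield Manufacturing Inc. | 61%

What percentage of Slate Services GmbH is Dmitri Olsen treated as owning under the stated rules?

By spousal attribution (R1), Dmitri Olsen is treated as also owning Callum Leclerc's interest in Brightpath Energy Co, giving 31% + 61% = 92%.
Chain via Ironwood Capital LLC → Ridgefield Manufacturing Inc. (R2): 56% × 61% × 13% = 4.4408% of Slate Services GmbH.
Chain via Brightpath Energy Co. → Silverbay Media Ltd (R2): 92% × 51% × 48% = 22.5216% of Slate Services GmbH.
Direct interest in Slate Services GmbH: 33%.
Aggregating (R3): 4.4408% + 22.5216% + 33% = 59.9624%.

59.9624%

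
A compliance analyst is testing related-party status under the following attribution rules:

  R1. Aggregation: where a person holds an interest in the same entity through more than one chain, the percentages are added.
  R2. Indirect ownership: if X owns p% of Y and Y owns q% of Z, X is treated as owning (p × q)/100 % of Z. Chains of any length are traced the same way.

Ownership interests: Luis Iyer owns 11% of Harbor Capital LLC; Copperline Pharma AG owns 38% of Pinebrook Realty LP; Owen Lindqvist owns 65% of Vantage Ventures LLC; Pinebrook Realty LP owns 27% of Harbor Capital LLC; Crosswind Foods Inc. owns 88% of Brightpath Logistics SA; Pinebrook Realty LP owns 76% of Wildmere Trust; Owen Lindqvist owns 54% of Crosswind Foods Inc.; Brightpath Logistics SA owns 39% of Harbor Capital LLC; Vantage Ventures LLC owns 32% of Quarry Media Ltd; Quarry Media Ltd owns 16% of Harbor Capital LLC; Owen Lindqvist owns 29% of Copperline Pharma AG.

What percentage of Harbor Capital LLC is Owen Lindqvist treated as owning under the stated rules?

24.8362%

Chain via Copperline Pharma AG → Pinebrook Realty LP (R2): 29% × 38% × 27% = 2.9754% of Harbor Capital LLC.
Chain via Crosswind Foods Inc. → Brightpath Logistics SA (R2): 54% × 88% × 39% = 18.5328% of Harbor Capital LLC.
Chain via Vantage Ventures LLC → Quarry Media Ltd (R2): 65% × 32% × 16% = 3.328% of Harbor Capital LLC.
Aggregating (R1): 2.9754% + 18.5328% + 3.328% = 24.8362%.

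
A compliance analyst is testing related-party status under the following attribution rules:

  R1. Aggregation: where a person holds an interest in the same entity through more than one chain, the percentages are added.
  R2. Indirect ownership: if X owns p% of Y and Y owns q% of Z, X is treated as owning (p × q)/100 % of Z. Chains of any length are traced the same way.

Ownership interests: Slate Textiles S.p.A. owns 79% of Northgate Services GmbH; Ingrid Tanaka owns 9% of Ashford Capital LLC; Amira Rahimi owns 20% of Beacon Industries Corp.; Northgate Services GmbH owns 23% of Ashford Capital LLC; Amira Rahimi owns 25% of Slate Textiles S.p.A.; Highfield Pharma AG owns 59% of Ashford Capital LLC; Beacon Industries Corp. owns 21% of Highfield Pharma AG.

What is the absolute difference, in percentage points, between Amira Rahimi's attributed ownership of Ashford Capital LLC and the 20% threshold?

Chain via Slate Textiles S.p.A. → Northgate Services GmbH (R2): 25% × 79% × 23% = 4.5425% of Ashford Capital LLC.
Chain via Beacon Industries Corp. → Highfield Pharma AG (R2): 20% × 21% × 59% = 2.478% of Ashford Capital LLC.
Aggregating (R1): 4.5425% + 2.478% = 7.0205%.
7.0205% falls short of the 20% threshold by 12.9795 percentage points.

12.9795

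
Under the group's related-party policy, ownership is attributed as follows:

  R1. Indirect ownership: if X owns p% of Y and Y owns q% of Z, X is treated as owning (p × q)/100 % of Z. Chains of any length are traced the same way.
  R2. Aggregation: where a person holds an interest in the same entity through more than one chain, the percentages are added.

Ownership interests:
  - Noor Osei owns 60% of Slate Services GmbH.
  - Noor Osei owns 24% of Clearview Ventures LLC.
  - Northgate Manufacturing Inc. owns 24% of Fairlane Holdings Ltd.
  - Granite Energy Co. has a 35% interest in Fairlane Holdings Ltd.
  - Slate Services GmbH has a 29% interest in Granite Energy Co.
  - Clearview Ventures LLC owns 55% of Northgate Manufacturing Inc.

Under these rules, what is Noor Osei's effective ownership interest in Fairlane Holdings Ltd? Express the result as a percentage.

Chain via Slate Services GmbH → Granite Energy Co. (R1): 60% × 29% × 35% = 6.09% of Fairlane Holdings Ltd.
Chain via Clearview Ventures LLC → Northgate Manufacturing Inc. (R1): 24% × 55% × 24% = 3.168% of Fairlane Holdings Ltd.
Aggregating (R2): 6.09% + 3.168% = 9.258%.

9.258%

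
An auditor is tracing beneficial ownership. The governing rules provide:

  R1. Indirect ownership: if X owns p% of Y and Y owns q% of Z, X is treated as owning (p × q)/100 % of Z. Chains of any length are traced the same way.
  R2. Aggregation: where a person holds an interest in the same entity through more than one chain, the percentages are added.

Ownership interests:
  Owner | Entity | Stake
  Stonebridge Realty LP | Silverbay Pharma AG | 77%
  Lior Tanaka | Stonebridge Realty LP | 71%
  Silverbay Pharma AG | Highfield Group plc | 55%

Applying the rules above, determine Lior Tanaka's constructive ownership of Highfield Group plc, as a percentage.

Chain via Stonebridge Realty LP → Silverbay Pharma AG (R1): 71% × 77% × 55% = 30.0685% of Highfield Group plc.

30.0685%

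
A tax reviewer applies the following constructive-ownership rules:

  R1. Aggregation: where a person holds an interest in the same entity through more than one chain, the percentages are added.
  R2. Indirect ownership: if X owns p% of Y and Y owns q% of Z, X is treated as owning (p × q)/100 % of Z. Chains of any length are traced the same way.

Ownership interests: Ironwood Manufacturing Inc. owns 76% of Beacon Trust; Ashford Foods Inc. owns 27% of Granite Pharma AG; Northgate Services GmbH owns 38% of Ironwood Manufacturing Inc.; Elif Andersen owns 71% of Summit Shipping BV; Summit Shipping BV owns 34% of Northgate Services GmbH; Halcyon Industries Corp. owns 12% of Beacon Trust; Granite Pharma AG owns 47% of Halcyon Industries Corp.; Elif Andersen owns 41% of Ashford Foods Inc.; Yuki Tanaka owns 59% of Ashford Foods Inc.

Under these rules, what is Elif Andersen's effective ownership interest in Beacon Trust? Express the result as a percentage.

Chain via Summit Shipping BV → Northgate Services GmbH → Ironwood Manufacturing Inc. (R2): 71% × 34% × 38% × 76% = 6.971632% of Beacon Trust.
Chain via Ashford Foods Inc. → Granite Pharma AG → Halcyon Industries Corp. (R2): 41% × 27% × 47% × 12% = 0.624348% of Beacon Trust.
Aggregating (R1): 6.971632% + 0.624348% = 7.59598%.

7.59598%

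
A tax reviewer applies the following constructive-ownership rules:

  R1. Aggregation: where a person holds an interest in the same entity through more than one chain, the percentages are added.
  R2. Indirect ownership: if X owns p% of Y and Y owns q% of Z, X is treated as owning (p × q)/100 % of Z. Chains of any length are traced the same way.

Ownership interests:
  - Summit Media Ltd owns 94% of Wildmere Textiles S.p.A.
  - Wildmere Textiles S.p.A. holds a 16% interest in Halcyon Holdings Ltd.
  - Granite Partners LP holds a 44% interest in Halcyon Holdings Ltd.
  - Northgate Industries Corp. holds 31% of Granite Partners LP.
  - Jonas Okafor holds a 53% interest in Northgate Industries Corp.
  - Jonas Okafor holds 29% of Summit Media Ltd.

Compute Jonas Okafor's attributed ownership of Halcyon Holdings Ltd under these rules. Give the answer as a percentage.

Chain via Northgate Industries Corp. → Granite Partners LP (R2): 53% × 31% × 44% = 7.2292% of Halcyon Holdings Ltd.
Chain via Summit Media Ltd → Wildmere Textiles S.p.A. (R2): 29% × 94% × 16% = 4.3616% of Halcyon Holdings Ltd.
Aggregating (R1): 7.2292% + 4.3616% = 11.5908%.

11.5908%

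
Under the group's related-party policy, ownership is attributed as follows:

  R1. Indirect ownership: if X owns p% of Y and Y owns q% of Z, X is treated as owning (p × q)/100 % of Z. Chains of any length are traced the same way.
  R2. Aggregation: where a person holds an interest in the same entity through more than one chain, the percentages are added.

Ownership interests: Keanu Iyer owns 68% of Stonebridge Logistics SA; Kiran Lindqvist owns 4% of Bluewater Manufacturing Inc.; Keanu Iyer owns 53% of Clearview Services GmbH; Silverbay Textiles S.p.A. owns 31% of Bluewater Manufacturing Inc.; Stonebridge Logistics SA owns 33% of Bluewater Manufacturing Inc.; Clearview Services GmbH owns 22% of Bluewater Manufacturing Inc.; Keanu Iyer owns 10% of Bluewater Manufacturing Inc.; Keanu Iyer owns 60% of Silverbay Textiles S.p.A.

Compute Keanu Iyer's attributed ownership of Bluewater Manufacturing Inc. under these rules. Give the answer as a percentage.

62.7%

Chain via Silverbay Textiles S.p.A. (R1): 60% × 31% = 18.6% of Bluewater Manufacturing Inc.
Chain via Clearview Services GmbH (R1): 53% × 22% = 11.66% of Bluewater Manufacturing Inc.
Chain via Stonebridge Logistics SA (R1): 68% × 33% = 22.44% of Bluewater Manufacturing Inc.
Direct interest in Bluewater Manufacturing Inc: 10%.
Aggregating (R2): 18.6% + 11.66% + 22.44% + 10% = 62.7%.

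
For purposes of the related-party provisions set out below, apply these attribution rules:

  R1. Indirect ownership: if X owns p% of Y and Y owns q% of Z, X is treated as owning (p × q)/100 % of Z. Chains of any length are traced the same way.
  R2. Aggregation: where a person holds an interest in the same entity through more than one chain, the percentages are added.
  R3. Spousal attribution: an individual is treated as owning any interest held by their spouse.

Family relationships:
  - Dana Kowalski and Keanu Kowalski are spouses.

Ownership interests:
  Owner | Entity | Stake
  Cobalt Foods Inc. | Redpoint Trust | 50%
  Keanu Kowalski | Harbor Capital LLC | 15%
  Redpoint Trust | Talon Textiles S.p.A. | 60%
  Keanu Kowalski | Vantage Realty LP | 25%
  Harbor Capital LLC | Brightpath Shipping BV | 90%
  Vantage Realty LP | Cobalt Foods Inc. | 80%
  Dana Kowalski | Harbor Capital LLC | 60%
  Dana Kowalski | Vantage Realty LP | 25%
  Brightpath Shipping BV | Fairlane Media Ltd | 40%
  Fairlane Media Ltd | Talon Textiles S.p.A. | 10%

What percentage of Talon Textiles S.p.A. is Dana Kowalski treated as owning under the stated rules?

14.7%

By spousal attribution (R3), Dana Kowalski is treated as also owning Keanu Kowalski's interest in Vantage Realty LP, giving 25% + 25% = 50%.
By spousal attribution (R3), Dana Kowalski is treated as also owning Keanu Kowalski's interest in Harbor Capital LLC, giving 60% + 15% = 75%.
Chain via Vantage Realty LP → Cobalt Foods Inc. → Redpoint Trust (R1): 50% × 80% × 50% × 60% = 12% of Talon Textiles S.p.A.
Chain via Harbor Capital LLC → Brightpath Shipping BV → Fairlane Media Ltd (R1): 75% × 90% × 40% × 10% = 2.7% of Talon Textiles S.p.A.
Aggregating (R2): 12% + 2.7% = 14.7%.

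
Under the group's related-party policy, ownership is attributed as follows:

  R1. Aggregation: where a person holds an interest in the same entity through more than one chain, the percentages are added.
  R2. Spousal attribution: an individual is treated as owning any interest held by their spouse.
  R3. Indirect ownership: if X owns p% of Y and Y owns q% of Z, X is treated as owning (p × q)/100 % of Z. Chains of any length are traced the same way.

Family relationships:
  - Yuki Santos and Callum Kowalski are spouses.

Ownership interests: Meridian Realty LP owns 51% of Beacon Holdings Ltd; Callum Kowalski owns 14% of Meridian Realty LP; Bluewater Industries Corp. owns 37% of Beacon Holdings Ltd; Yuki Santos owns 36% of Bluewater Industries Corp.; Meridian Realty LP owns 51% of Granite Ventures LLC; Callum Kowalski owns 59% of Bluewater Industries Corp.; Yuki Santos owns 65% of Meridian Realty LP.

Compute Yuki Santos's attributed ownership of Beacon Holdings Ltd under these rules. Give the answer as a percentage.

By spousal attribution (R2), Yuki Santos is treated as also owning Callum Kowalski's interest in Bluewater Industries Corp, giving 36% + 59% = 95%.
By spousal attribution (R2), Yuki Santos is treated as also owning Callum Kowalski's interest in Meridian Realty LP, giving 65% + 14% = 79%.
Chain via Bluewater Industries Corp. (R3): 95% × 37% = 35.15% of Beacon Holdings Ltd.
Chain via Meridian Realty LP (R3): 79% × 51% = 40.29% of Beacon Holdings Ltd.
Aggregating (R1): 35.15% + 40.29% = 75.44%.

75.44%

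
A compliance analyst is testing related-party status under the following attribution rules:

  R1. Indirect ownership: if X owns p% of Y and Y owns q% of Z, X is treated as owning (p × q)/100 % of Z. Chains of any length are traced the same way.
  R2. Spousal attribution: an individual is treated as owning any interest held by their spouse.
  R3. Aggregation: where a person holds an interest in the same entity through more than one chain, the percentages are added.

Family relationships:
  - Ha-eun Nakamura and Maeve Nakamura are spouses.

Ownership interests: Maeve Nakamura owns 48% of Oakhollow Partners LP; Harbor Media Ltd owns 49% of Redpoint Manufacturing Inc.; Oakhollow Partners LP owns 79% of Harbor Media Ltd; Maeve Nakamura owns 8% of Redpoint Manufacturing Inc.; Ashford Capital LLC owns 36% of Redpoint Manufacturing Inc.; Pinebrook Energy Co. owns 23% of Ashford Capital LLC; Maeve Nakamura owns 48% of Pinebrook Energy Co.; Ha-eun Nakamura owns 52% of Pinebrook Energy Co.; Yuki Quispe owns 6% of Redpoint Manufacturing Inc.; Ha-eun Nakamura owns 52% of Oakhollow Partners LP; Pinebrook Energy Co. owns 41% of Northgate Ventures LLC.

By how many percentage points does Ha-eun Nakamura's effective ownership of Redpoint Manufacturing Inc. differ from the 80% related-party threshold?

By spousal attribution (R2), Ha-eun Nakamura is treated as also owning Maeve Nakamura's interest in Oakhollow Partners LP, giving 52% + 48% = 100%.
By spousal attribution (R2), Ha-eun Nakamura is treated as also owning Maeve Nakamura's interest in Pinebrook Energy Co, giving 52% + 48% = 100%.
By spousal attribution (R2), Ha-eun Nakamura is treated as owning Maeve Nakamura's 8% interest in Redpoint Manufacturing Inc.
Chain via Oakhollow Partners LP → Harbor Media Ltd (R1): 100% × 79% × 49% = 38.71% of Redpoint Manufacturing Inc.
Chain via Pinebrook Energy Co. → Ashford Capital LLC (R1): 100% × 23% × 36% = 8.28% of Redpoint Manufacturing Inc.
Direct interest in Redpoint Manufacturing Inc: 8%.
Aggregating (R3): 38.71% + 8.28% + 8% = 54.99%.
54.99% falls short of the 80% threshold by 25.01 percentage points.

25.01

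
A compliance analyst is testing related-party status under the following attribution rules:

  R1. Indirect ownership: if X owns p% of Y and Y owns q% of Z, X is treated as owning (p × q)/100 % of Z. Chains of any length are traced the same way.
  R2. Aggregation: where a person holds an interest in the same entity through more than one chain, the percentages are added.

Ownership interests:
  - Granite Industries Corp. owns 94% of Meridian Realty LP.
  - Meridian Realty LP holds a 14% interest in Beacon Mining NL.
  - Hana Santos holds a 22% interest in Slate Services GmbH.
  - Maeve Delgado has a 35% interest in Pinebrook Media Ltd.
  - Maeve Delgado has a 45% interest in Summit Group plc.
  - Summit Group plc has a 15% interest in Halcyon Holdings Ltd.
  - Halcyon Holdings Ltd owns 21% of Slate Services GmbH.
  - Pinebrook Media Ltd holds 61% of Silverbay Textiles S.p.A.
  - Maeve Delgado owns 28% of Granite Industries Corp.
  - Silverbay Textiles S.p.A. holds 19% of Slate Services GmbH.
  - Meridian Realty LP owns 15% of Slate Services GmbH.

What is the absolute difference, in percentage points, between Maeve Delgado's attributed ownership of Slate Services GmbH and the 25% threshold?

Chain via Pinebrook Media Ltd → Silverbay Textiles S.p.A. (R1): 35% × 61% × 19% = 4.0565% of Slate Services GmbH.
Chain via Granite Industries Corp. → Meridian Realty LP (R1): 28% × 94% × 15% = 3.948% of Slate Services GmbH.
Chain via Summit Group plc → Halcyon Holdings Ltd (R1): 45% × 15% × 21% = 1.4175% of Slate Services GmbH.
Aggregating (R2): 4.0565% + 3.948% + 1.4175% = 9.422%.
9.422% falls short of the 25% threshold by 15.578 percentage points.

15.578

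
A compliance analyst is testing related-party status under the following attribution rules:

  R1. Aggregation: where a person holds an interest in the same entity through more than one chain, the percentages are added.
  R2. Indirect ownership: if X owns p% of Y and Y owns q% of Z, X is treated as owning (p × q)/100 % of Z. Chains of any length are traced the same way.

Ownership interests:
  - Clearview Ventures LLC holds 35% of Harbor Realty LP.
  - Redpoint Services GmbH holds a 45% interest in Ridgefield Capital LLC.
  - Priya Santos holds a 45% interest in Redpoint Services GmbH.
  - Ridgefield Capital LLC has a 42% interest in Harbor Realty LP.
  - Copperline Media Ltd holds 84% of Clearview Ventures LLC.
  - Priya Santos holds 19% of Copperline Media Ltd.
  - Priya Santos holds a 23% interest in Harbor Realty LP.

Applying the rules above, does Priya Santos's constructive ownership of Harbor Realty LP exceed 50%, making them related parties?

No

Chain via Redpoint Services GmbH → Ridgefield Capital LLC (R2): 45% × 45% × 42% = 8.505% of Harbor Realty LP.
Chain via Copperline Media Ltd → Clearview Ventures LLC (R2): 19% × 84% × 35% = 5.586% of Harbor Realty LP.
Direct interest in Harbor Realty LP: 23%.
Aggregating (R1): 8.505% + 5.586% + 23% = 37.091%.
37.091% does not exceed the 50% threshold, so Priya is not a related party to Harbor Realty LP.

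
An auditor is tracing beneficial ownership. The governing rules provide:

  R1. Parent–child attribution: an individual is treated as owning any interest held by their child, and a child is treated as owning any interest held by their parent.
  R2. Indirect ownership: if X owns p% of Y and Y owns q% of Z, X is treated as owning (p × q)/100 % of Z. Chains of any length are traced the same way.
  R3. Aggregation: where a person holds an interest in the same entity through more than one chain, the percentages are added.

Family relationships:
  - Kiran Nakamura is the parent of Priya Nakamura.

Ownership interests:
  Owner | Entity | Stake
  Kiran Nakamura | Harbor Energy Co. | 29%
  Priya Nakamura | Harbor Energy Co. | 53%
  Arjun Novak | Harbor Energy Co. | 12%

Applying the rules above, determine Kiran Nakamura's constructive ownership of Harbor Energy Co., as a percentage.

By parent–child attribution (R1), Kiran Nakamura is treated as also owning Priya Nakamura's interest in Harbor Energy Co, giving 29% + 53% = 82%.
Direct interest in Harbor Energy Co: 82%.

82%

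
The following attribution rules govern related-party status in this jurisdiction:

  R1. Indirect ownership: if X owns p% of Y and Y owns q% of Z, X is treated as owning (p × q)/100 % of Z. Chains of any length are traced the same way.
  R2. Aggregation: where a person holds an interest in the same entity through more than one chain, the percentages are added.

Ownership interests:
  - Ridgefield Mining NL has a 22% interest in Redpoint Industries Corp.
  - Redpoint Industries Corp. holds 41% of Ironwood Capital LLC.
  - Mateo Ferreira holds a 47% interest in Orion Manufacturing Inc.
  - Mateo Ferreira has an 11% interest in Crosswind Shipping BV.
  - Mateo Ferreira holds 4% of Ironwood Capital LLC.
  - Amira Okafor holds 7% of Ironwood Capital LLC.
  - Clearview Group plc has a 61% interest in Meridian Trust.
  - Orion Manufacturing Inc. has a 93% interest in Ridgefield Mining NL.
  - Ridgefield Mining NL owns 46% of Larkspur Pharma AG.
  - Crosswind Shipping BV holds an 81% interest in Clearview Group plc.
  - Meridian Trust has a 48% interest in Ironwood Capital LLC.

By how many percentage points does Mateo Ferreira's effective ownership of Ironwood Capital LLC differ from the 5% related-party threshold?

Chain via Orion Manufacturing Inc. → Ridgefield Mining NL → Redpoint Industries Corp. (R1): 47% × 93% × 22% × 41% = 3.942642% of Ironwood Capital LLC.
Chain via Crosswind Shipping BV → Clearview Group plc → Meridian Trust (R1): 11% × 81% × 61% × 48% = 2.608848% of Ironwood Capital LLC.
Direct interest in Ironwood Capital LLC: 4%.
Aggregating (R2): 3.942642% + 2.608848% + 4% = 10.55149%.
10.55149% exceeds the 5% threshold by 5.55149 percentage points.

5.55149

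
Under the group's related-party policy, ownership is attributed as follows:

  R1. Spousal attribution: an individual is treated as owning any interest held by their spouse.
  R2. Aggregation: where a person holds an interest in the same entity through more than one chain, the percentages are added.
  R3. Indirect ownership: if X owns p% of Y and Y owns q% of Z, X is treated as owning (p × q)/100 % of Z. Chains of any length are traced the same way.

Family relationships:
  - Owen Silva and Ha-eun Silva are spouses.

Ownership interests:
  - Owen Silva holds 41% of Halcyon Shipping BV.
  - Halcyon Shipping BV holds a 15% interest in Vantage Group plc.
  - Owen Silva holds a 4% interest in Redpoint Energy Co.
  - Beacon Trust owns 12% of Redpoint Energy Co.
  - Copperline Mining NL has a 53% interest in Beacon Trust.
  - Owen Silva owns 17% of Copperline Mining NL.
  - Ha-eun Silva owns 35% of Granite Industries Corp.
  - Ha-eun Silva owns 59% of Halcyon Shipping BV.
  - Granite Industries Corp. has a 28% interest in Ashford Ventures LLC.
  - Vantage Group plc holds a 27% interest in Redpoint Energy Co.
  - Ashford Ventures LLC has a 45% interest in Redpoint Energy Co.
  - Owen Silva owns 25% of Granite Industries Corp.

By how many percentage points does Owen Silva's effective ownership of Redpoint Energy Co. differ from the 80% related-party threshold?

63.3088

By spousal attribution (R1), Owen Silva is treated as also owning Ha-eun Silva's interest in Granite Industries Corp, giving 25% + 35% = 60%.
By spousal attribution (R1), Owen Silva is treated as also owning Ha-eun Silva's interest in Halcyon Shipping BV, giving 41% + 59% = 100%.
Chain via Copperline Mining NL → Beacon Trust (R3): 17% × 53% × 12% = 1.0812% of Redpoint Energy Co.
Chain via Granite Industries Corp. → Ashford Ventures LLC (R3): 60% × 28% × 45% = 7.56% of Redpoint Energy Co.
Chain via Halcyon Shipping BV → Vantage Group plc (R3): 100% × 15% × 27% = 4.05% of Redpoint Energy Co.
Direct interest in Redpoint Energy Co: 4%.
Aggregating (R2): 1.0812% + 7.56% + 4.05% + 4% = 16.6912%.
16.6912% falls short of the 80% threshold by 63.3088 percentage points.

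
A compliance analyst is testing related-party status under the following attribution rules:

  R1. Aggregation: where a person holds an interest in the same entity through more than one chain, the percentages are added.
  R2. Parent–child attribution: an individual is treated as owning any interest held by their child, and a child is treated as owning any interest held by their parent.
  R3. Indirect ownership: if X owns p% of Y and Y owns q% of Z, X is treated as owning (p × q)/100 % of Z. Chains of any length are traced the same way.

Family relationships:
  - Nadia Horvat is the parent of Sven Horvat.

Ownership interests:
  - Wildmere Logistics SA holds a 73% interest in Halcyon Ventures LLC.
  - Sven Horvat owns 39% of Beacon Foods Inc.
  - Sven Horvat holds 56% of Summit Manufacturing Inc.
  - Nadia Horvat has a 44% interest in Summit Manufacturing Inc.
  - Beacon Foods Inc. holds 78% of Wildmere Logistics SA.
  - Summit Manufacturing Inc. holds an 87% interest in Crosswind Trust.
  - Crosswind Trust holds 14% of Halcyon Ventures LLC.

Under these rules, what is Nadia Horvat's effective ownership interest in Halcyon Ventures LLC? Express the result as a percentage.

By parent–child attribution (R2), Nadia Horvat is treated as also owning Sven Horvat's interest in Summit Manufacturing Inc, giving 44% + 56% = 100%.
By parent–child attribution (R2), Nadia Horvat is treated as owning Sven Horvat's 39% interest in Beacon Foods Inc.
Chain via Summit Manufacturing Inc. → Crosswind Trust (R3): 100% × 87% × 14% = 12.18% of Halcyon Ventures LLC.
Chain via Beacon Foods Inc. → Wildmere Logistics SA (R3): 39% × 78% × 73% = 22.2066% of Halcyon Ventures LLC.
Aggregating (R1): 12.18% + 22.2066% = 34.3866%.

34.3866%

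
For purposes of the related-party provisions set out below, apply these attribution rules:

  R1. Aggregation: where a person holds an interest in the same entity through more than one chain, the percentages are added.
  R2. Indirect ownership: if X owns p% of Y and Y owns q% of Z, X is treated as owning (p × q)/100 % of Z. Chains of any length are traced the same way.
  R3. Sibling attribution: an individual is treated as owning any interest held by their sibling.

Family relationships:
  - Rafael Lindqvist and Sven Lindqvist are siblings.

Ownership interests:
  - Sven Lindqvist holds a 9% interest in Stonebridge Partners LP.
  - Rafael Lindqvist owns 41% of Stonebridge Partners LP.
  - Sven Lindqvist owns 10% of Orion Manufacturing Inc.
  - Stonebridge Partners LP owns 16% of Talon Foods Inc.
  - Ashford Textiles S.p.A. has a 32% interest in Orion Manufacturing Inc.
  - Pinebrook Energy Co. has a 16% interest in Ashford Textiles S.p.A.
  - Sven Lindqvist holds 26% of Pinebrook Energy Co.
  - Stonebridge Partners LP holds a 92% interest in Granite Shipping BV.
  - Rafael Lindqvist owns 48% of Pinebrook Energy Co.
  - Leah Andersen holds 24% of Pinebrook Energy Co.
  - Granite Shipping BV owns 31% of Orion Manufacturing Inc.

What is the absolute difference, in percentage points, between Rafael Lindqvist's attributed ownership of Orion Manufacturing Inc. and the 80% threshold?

51.9512

By sibling attribution (R3), Rafael Lindqvist is treated as also owning Sven Lindqvist's interest in Stonebridge Partners LP, giving 41% + 9% = 50%.
By sibling attribution (R3), Rafael Lindqvist is treated as also owning Sven Lindqvist's interest in Pinebrook Energy Co, giving 48% + 26% = 74%.
By sibling attribution (R3), Rafael Lindqvist is treated as owning Sven Lindqvist's 10% interest in Orion Manufacturing Inc.
Chain via Stonebridge Partners LP → Granite Shipping BV (R2): 50% × 92% × 31% = 14.26% of Orion Manufacturing Inc.
Chain via Pinebrook Energy Co. → Ashford Textiles S.p.A. (R2): 74% × 16% × 32% = 3.7888% of Orion Manufacturing Inc.
Direct interest in Orion Manufacturing Inc: 10%.
Aggregating (R1): 14.26% + 3.7888% + 10% = 28.0488%.
28.0488% falls short of the 80% threshold by 51.9512 percentage points.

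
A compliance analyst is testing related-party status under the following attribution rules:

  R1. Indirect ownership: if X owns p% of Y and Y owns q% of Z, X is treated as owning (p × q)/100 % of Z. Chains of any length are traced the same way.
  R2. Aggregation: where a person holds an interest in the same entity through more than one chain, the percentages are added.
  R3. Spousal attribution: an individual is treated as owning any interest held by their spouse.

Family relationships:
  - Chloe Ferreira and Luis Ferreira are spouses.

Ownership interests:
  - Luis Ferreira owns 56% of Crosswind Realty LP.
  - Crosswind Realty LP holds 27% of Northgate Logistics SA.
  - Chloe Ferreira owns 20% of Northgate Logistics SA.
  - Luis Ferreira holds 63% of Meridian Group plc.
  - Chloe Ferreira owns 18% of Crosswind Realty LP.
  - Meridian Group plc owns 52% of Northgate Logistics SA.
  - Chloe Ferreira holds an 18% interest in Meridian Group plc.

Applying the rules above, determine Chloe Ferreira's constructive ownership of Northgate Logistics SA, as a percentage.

82.1%

By spousal attribution (R3), Chloe Ferreira is treated as also owning Luis Ferreira's interest in Meridian Group plc, giving 18% + 63% = 81%.
By spousal attribution (R3), Chloe Ferreira is treated as also owning Luis Ferreira's interest in Crosswind Realty LP, giving 18% + 56% = 74%.
Chain via Meridian Group plc (R1): 81% × 52% = 42.12% of Northgate Logistics SA.
Chain via Crosswind Realty LP (R1): 74% × 27% = 19.98% of Northgate Logistics SA.
Direct interest in Northgate Logistics SA: 20%.
Aggregating (R2): 42.12% + 19.98% + 20% = 82.1%.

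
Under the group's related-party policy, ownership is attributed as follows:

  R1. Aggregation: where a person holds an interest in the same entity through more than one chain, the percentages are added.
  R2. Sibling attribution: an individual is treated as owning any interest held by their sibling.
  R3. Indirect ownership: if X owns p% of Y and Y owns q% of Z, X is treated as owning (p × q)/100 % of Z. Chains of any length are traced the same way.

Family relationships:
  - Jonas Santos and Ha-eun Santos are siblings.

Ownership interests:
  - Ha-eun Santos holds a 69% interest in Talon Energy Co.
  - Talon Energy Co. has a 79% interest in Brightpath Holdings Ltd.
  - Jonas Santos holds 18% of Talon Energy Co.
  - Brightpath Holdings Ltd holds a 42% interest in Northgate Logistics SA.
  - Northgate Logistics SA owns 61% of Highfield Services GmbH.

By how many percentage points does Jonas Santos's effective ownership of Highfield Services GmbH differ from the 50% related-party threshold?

32.391374

By sibling attribution (R2), Jonas Santos is treated as also owning Ha-eun Santos's interest in Talon Energy Co, giving 18% + 69% = 87%.
Chain via Talon Energy Co. → Brightpath Holdings Ltd → Northgate Logistics SA (R3): 87% × 79% × 42% × 61% = 17.608626% of Highfield Services GmbH.
17.608626% falls short of the 50% threshold by 32.391374 percentage points.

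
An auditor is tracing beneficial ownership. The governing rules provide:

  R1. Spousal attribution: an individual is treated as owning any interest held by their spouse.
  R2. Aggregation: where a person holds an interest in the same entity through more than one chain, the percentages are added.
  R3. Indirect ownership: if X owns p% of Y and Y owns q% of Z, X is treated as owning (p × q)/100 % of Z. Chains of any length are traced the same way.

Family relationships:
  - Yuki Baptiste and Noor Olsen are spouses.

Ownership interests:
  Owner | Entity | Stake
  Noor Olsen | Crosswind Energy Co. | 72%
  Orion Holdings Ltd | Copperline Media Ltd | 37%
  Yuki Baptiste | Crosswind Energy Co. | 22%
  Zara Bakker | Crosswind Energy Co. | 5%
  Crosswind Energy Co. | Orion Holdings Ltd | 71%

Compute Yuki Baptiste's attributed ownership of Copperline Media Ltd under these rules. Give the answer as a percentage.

24.6938%

By spousal attribution (R1), Yuki Baptiste is treated as also owning Noor Olsen's interest in Crosswind Energy Co, giving 22% + 72% = 94%.
Chain via Crosswind Energy Co. → Orion Holdings Ltd (R3): 94% × 71% × 37% = 24.6938% of Copperline Media Ltd.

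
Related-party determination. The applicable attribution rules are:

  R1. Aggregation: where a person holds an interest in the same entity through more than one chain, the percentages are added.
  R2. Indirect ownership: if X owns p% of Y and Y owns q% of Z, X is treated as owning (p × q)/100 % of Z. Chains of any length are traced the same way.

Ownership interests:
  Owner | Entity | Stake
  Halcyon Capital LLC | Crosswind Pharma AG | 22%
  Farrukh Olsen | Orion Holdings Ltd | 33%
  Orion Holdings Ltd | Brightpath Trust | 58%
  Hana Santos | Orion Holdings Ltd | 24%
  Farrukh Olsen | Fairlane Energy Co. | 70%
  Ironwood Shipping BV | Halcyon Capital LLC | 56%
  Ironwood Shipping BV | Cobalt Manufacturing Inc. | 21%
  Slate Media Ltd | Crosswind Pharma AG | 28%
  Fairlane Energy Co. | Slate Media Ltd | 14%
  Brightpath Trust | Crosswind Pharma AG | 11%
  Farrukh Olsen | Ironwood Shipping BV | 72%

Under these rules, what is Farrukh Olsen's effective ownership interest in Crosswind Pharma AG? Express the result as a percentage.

13.7198%

Chain via Fairlane Energy Co. → Slate Media Ltd (R2): 70% × 14% × 28% = 2.744% of Crosswind Pharma AG.
Chain via Ironwood Shipping BV → Halcyon Capital LLC (R2): 72% × 56% × 22% = 8.8704% of Crosswind Pharma AG.
Chain via Orion Holdings Ltd → Brightpath Trust (R2): 33% × 58% × 11% = 2.1054% of Crosswind Pharma AG.
Aggregating (R1): 2.744% + 8.8704% + 2.1054% = 13.7198%.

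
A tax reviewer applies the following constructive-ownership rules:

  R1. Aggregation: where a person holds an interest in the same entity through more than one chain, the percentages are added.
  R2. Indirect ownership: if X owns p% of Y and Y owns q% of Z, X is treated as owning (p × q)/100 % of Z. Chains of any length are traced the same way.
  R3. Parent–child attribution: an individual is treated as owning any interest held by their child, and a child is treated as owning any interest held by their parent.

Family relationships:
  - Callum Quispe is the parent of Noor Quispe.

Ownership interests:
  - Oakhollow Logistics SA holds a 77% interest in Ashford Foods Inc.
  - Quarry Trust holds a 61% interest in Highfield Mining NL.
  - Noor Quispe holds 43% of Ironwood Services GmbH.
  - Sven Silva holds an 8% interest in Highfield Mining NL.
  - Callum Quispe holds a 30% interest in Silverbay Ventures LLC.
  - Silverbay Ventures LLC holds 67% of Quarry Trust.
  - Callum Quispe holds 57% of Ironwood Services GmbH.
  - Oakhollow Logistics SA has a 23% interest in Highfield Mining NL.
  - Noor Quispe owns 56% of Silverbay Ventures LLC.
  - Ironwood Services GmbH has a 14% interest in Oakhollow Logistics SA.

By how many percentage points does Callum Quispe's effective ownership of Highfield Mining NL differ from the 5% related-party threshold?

33.3682

By parent–child attribution (R3), Callum Quispe is treated as also owning Noor Quispe's interest in Silverbay Ventures LLC, giving 30% + 56% = 86%.
By parent–child attribution (R3), Callum Quispe is treated as also owning Noor Quispe's interest in Ironwood Services GmbH, giving 57% + 43% = 100%.
Chain via Silverbay Ventures LLC → Quarry Trust (R2): 86% × 67% × 61% = 35.1482% of Highfield Mining NL.
Chain via Ironwood Services GmbH → Oakhollow Logistics SA (R2): 100% × 14% × 23% = 3.22% of Highfield Mining NL.
Aggregating (R1): 35.1482% + 3.22% = 38.3682%.
38.3682% exceeds the 5% threshold by 33.3682 percentage points.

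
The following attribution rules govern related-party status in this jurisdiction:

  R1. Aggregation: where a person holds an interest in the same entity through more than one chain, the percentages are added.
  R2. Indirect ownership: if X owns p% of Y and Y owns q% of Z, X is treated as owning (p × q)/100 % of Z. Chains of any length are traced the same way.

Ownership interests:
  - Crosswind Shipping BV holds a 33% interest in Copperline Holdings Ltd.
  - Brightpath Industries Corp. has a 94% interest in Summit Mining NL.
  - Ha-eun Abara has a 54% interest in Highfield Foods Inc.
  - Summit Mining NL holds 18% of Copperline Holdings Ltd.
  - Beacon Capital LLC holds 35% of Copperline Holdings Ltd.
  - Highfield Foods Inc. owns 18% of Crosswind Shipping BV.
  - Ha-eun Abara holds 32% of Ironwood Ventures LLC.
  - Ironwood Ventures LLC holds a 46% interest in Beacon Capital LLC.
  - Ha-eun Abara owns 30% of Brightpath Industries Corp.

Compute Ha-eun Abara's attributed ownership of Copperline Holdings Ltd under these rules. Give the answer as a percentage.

Chain via Brightpath Industries Corp. → Summit Mining NL (R2): 30% × 94% × 18% = 5.076% of Copperline Holdings Ltd.
Chain via Ironwood Ventures LLC → Beacon Capital LLC (R2): 32% × 46% × 35% = 5.152% of Copperline Holdings Ltd.
Chain via Highfield Foods Inc. → Crosswind Shipping BV (R2): 54% × 18% × 33% = 3.2076% of Copperline Holdings Ltd.
Aggregating (R1): 5.076% + 5.152% + 3.2076% = 13.4356%.

13.4356%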